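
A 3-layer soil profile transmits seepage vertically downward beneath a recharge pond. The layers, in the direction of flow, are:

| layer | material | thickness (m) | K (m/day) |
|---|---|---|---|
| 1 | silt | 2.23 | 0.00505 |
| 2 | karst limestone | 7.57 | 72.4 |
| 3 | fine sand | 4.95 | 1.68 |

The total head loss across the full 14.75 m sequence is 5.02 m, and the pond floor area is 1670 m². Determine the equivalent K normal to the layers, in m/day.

0.0332

Flow is perpendicular to layering, so the layers act in series and the equivalent K is the thickness-weighted harmonic mean.
Total thickness L = 2.23 + 7.57 + 4.95 = 14.75 m.
Σ(b_i/K_i) = 2.23/0.00505 + 7.57/72.4 + 4.95/1.68 = 444.6 d.
K_eq = L / Σ(b_i/K_i) = 14.75 / 444.6 = 0.03317 m/day.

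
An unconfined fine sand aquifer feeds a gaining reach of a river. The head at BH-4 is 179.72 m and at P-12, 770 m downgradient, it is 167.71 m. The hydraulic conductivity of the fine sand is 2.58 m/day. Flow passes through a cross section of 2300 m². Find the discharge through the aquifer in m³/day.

Hydraulic gradient i = (179.72 − 167.71) / 770 = 12.01 / 770 = 0.01560.
Darcy's law: Q = K · A · i = 2.580 × 2300 × 0.01560 = 92.55 m³/day.

92.6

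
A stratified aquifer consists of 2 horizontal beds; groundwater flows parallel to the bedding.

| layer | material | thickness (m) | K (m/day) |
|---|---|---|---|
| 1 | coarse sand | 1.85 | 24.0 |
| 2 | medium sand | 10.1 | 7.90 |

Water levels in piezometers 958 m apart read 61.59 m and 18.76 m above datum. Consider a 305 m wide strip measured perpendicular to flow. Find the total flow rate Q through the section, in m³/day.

1690

Flow is parallel to layering, so each bed carries its own Darcy discharge and the transmissivities add.
Σ(K_i·b_i) = 24.0×1.85 + 7.90×10.1 = 124.2 m²/day.
Hydraulic gradient i = (61.59 − 18.76) / 958 = 42.83 / 958 = 0.04471.
Q = Σ(K_i·b_i) · W · i = 124.2 × 305 × 0.04471 = 1693 m³/day.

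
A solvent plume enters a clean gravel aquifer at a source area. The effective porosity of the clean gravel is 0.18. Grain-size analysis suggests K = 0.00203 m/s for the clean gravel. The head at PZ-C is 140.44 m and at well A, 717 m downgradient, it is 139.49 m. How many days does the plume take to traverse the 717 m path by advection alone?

Convert K: 0.00203 m/s × 86400 = 175.4 m/day.
Hydraulic gradient i = (140.44 − 139.49) / 717 = 0.95 / 717 = 0.001325.
Darcy flux q = K · i = 175.4 × 0.001325 = 0.2324 m/day.
Seepage velocity v = q / n_e = 0.2324 / 0.18 = 1.291 m/day.
Travel time t = L / v = 717 / 1.291 = 555.4 days.

555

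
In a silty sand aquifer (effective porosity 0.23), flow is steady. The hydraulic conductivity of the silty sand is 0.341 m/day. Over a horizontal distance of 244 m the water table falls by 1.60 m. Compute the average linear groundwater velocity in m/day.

0.00972

Hydraulic gradient i = Δh / L = 1.60 / 244 = 0.006557.
Darcy flux q = K · i = 0.3410 × 0.006557 = 0.002236 m/day.
Seepage velocity v = q / n_e = 0.002236 / 0.23 = 0.009722 m/day.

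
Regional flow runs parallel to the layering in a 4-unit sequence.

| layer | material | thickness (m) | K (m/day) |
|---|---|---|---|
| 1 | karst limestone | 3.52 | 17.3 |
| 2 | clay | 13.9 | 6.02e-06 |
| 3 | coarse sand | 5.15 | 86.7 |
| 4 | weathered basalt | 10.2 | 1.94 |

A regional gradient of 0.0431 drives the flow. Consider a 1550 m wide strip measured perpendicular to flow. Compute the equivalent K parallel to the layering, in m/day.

16.1

Flow is parallel to layering, so each bed carries its own Darcy discharge and the transmissivities add.
Σ(K_i·b_i) = 17.3×3.52 + 6.02e-06×13.9 + 86.7×5.15 + 1.94×10.2 = 527.2 m²/day.
Total thickness b = 32.77 m, so K_eq = Σ(K_i·b_i)/b = 16.09 m/day.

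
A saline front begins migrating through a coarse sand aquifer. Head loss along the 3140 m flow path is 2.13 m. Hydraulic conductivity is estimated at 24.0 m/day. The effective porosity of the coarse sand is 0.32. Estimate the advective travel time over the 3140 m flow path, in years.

Hydraulic gradient i = Δh / L = 2.13 / 3140 = 0.0006783.
Darcy flux q = K · i = 24.00 × 0.0006783 = 0.01628 m/day.
Seepage velocity v = q / n_e = 0.01628 / 0.32 = 0.05088 m/day.
Travel time t = L / v = 3140 / 0.05088 = 61719 days = 169.0 years.

169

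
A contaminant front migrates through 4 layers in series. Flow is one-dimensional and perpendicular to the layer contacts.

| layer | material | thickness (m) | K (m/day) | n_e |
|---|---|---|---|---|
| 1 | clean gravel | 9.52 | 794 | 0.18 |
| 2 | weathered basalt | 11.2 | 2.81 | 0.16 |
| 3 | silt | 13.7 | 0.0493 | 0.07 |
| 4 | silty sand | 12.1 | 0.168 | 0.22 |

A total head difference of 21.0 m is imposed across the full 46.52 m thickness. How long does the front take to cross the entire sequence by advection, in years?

0.329

With flow normal to the layers, continuity requires the same specific discharge q through every layer.
Σ(b_i/K_i) = 9.52/794 + 11.2/2.81 + 13.7/0.0493 + 12.1/0.168 = 353.9 d.
q = Δh / Σ(b_i/K_i) = 21.0 / 353.9 = 0.05934 m/day.
In each layer the seepage velocity is v_i = q/n_i, so the layer transit time is t_i = b_i·n_i / q:
  layer 1 (clean gravel): t_1 = 9.52 × 0.18 / 0.05934 = 28.88 d
  layer 2 (weathered basalt): t_2 = 11.2 × 0.16 / 0.05934 = 30.20 d
  layer 3 (silt): t_3 = 13.7 × 0.07 / 0.05934 = 16.16 d
  layer 4 (silty sand): t_4 = 12.1 × 0.22 / 0.05934 = 44.86 d
Total t = Σ t_i = 120.1 days = 0.3288 years.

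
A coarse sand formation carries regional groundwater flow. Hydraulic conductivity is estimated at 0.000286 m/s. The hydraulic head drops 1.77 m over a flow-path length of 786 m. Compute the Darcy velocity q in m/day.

0.0556

Convert K: 0.000286 m/s × 86400 = 24.71 m/day.
Hydraulic gradient i = Δh / L = 1.77 / 786 = 0.002252.
Specific discharge q = K · i = 24.71 × 0.002252 = 0.05565 m/day.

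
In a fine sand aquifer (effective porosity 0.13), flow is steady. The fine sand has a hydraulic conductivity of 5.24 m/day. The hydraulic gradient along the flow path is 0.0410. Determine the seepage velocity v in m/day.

Hydraulic gradient i = 0.0410.
Darcy flux q = K · i = 5.240 × 0.04100 = 0.2148 m/day.
Seepage velocity v = q / n_e = 0.2148 / 0.13 = 1.653 m/day.

1.65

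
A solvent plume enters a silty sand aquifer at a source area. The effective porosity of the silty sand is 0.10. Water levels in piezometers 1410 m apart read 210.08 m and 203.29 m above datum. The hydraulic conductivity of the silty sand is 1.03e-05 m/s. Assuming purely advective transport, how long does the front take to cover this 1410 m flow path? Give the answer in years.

Convert K: 1.03e-05 m/s × 86400 = 0.8899 m/day.
Hydraulic gradient i = (210.08 − 203.29) / 1410 = 6.79 / 1410 = 0.004816.
Darcy flux q = K · i = 0.8899 × 0.004816 = 0.004286 m/day.
Seepage velocity v = q / n_e = 0.004286 / 0.10 = 0.04286 m/day.
Travel time t = L / v = 1410 / 0.04286 = 32902 days = 90.08 years.

90.1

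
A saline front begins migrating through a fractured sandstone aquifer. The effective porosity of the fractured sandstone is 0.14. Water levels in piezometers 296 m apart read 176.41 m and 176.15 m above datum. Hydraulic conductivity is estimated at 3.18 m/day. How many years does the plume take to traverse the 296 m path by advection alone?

Hydraulic gradient i = (176.41 − 176.15) / 296 = 0.26 / 296 = 0.0008784.
Darcy flux q = K · i = 3.180 × 0.0008784 = 0.002793 m/day.
Seepage velocity v = q / n_e = 0.002793 / 0.14 = 0.01995 m/day.
Travel time t = L / v = 296 / 0.01995 = 14836 days = 40.62 years.

40.6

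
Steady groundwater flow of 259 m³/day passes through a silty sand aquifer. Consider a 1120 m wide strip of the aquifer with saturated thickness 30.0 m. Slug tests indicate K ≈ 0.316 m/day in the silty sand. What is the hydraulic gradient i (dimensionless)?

0.0244

Cross-sectional area A = 1120 × 30.0 = 33600 m².
From Q = K·A·i, i = Q / (K·A) = 259 / (0.3160 × 33600) = 0.02439.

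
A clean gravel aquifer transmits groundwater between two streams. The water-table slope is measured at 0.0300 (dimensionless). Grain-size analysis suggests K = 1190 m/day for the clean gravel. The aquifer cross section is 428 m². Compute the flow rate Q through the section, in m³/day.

Hydraulic gradient i = 0.0300.
Darcy's law: Q = K · A · i = 1190 × 428.0 × 0.03000 = 15280 m³/day.

15300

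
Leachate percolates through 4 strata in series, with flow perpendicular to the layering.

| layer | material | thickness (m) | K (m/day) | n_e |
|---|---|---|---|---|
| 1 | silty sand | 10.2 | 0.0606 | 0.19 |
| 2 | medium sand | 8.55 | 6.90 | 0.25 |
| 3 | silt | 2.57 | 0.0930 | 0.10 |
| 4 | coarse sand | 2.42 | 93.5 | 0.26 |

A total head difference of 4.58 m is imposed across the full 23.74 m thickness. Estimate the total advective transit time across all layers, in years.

0.585

With flow normal to the layers, continuity requires the same specific discharge q through every layer.
Σ(b_i/K_i) = 10.2/0.0606 + 8.55/6.90 + 2.57/0.0930 + 2.42/93.5 = 197.2 d.
q = Δh / Σ(b_i/K_i) = 4.58 / 197.2 = 0.02322 m/day.
In each layer the seepage velocity is v_i = q/n_i, so the layer transit time is t_i = b_i·n_i / q:
  layer 1 (silty sand): t_1 = 10.2 × 0.19 / 0.02322 = 83.45 d
  layer 2 (medium sand): t_2 = 8.55 × 0.25 / 0.02322 = 92.04 d
  layer 3 (silt): t_3 = 2.57 × 0.10 / 0.02322 = 11.07 d
  layer 4 (coarse sand): t_4 = 2.42 × 0.26 / 0.02322 = 27.09 d
Total t = Σ t_i = 213.7 days = 0.5849 years.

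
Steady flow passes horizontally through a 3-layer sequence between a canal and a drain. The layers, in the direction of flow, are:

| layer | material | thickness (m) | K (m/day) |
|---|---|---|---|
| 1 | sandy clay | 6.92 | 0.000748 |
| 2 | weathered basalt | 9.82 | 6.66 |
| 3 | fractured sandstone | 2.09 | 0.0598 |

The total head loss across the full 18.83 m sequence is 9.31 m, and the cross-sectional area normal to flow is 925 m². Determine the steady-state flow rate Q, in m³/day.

Flow is perpendicular to layering, so the layers act in series and the equivalent K is the thickness-weighted harmonic mean.
Total thickness L = 6.92 + 9.82 + 2.09 = 18.83 m.
Σ(b_i/K_i) = 6.92/0.000748 + 9.82/6.66 + 2.09/0.0598 = 9288 d.
K_eq = L / Σ(b_i/K_i) = 18.83 / 9288 = 0.002027 m/day.
Q = K_eq · A · (Δh/L) = 0.002027 × 925 × (9.31/18.83) = 0.9272 m³/day.

0.927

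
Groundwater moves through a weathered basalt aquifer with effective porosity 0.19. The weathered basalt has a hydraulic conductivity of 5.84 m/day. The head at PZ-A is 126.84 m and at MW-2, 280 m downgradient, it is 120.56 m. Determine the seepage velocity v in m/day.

Hydraulic gradient i = (126.84 − 120.56) / 280 = 6.28 / 280 = 0.02243.
Darcy flux q = K · i = 5.840 × 0.02243 = 0.1310 m/day.
Seepage velocity v = q / n_e = 0.1310 / 0.19 = 0.6894 m/day.

0.689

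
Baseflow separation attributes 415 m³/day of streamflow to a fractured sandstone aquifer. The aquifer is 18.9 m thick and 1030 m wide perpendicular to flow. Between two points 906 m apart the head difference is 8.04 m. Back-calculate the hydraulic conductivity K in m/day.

2.40

Cross-sectional area A = 1030 × 18.9 = 19467 m².
Hydraulic gradient i = Δh / L = 8.04 / 906 = 0.008874.
From Q = K·A·i, K = Q / (A·i) = 415 / (19467 × 0.008874) = 2.402 m/day.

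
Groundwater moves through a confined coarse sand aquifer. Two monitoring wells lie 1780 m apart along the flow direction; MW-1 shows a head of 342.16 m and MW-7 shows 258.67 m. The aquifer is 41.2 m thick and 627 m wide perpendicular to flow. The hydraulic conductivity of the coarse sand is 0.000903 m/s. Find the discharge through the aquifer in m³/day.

94500

Convert K: 0.000903 m/s × 86400 = 78.02 m/day.
Cross-sectional area A = 627 × 41.2 = 25832 m².
Hydraulic gradient i = (342.16 − 258.67) / 1780 = 83.49 / 1780 = 0.04690.
Darcy's law: Q = K · A · i = 78.02 × 25832 × 0.04690 = 94532 m³/day.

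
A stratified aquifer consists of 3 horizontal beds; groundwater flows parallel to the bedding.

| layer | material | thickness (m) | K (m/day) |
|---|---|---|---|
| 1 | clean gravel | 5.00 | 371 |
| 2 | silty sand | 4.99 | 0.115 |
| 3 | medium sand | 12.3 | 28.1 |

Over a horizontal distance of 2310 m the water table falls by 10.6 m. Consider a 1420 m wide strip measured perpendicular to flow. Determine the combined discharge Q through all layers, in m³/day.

Flow is parallel to layering, so each bed carries its own Darcy discharge and the transmissivities add.
Σ(K_i·b_i) = 371×5.00 + 0.115×4.99 + 28.1×12.3 = 2201 m²/day.
Hydraulic gradient i = Δh / L = 10.6 / 2310 = 0.004589.
Q = Σ(K_i·b_i) · W · i = 2201 × 1420 × 0.004589 = 14343 m³/day.

14300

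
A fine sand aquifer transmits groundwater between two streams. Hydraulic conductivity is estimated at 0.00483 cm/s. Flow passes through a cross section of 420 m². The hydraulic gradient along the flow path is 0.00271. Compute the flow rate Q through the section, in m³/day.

4.75

Convert K: 0.00483 cm/s × 864 = 4.173 m/day.
Hydraulic gradient i = 0.00271.
Darcy's law: Q = K · A · i = 4.173 × 420.0 × 0.002710 = 4.750 m³/day.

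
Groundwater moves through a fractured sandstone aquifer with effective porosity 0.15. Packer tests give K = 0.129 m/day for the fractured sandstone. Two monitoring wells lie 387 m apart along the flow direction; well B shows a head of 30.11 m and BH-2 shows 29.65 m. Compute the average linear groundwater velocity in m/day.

Hydraulic gradient i = (30.11 − 29.65) / 387 = 0.46 / 387 = 0.001189.
Darcy flux q = K · i = 0.1290 × 0.001189 = 0.0001533 m/day.
Seepage velocity v = q / n_e = 0.0001533 / 0.15 = 0.001022 m/day.

0.00102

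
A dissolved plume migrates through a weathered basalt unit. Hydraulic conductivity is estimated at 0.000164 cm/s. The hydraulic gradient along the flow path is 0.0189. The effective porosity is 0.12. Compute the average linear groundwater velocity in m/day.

0.0223

Convert K: 0.000164 cm/s × 864 = 0.1417 m/day.
Hydraulic gradient i = 0.0189.
Darcy flux q = K · i = 0.1417 × 0.01890 = 0.002678 m/day.
Seepage velocity v = q / n_e = 0.002678 / 0.12 = 0.02232 m/day.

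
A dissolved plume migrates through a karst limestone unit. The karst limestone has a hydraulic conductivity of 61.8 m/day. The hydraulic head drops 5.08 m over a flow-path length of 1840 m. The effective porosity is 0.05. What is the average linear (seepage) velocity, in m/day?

3.41

Hydraulic gradient i = Δh / L = 5.08 / 1840 = 0.002761.
Darcy flux q = K · i = 61.80 × 0.002761 = 0.1706 m/day.
Seepage velocity v = q / n_e = 0.1706 / 0.05 = 3.412 m/day.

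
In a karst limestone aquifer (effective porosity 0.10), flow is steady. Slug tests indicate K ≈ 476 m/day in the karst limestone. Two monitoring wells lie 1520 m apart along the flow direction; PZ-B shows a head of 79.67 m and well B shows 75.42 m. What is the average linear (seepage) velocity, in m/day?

Hydraulic gradient i = (79.67 − 75.42) / 1520 = 4.25 / 1520 = 0.002796.
Darcy flux q = K · i = 476.0 × 0.002796 = 1.331 m/day.
Seepage velocity v = q / n_e = 1.331 / 0.10 = 13.31 m/day.

13.3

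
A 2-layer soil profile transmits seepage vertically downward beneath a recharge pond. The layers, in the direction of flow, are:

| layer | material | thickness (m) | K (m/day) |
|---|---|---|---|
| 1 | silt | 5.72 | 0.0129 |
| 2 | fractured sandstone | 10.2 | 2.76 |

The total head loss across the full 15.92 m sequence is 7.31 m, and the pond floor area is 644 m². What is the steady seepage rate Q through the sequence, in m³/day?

10.5

Flow is perpendicular to layering, so the layers act in series and the equivalent K is the thickness-weighted harmonic mean.
Total thickness L = 5.72 + 10.2 = 15.92 m.
Σ(b_i/K_i) = 5.72/0.0129 + 10.2/2.76 = 447.1 d.
K_eq = L / Σ(b_i/K_i) = 15.92 / 447.1 = 0.03561 m/day.
Q = K_eq · A · (Δh/L) = 0.03561 × 644 × (7.31/15.92) = 10.53 m³/day.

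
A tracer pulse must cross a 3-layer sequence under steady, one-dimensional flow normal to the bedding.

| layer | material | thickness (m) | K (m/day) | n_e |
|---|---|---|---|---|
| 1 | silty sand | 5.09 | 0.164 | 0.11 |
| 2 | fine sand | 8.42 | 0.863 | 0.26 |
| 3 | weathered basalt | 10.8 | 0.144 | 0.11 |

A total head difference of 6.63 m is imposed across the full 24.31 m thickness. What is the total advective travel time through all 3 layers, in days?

With flow normal to the layers, continuity requires the same specific discharge q through every layer.
Σ(b_i/K_i) = 5.09/0.164 + 8.42/0.863 + 10.8/0.144 = 115.8 d.
q = Δh / Σ(b_i/K_i) = 6.63 / 115.8 = 0.05726 m/day.
In each layer the seepage velocity is v_i = q/n_i, so the layer transit time is t_i = b_i·n_i / q:
  layer 1 (silty sand): t_1 = 5.09 × 0.11 / 0.05726 = 9.779 d
  layer 2 (fine sand): t_2 = 8.42 × 0.26 / 0.05726 = 38.23 d
  layer 3 (weathered basalt): t_3 = 10.8 × 0.11 / 0.05726 = 20.75 d
Total t = Σ t_i = 68.76 days.

68.8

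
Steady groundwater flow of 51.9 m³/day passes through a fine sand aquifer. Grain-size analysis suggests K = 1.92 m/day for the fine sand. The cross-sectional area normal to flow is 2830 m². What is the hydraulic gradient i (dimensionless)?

0.00955

From Q = K·A·i, i = Q / (K·A) = 51.9 / (1.920 × 2830) = 0.009552.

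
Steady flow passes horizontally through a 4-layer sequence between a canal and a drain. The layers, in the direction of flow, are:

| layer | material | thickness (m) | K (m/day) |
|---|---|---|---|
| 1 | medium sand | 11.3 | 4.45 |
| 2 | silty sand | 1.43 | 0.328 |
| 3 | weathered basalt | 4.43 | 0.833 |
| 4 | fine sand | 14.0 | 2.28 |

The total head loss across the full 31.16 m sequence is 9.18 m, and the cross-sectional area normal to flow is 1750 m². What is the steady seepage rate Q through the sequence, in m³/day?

Flow is perpendicular to layering, so the layers act in series and the equivalent K is the thickness-weighted harmonic mean.
Total thickness L = 11.3 + 1.43 + 4.43 + 14.0 = 31.16 m.
Σ(b_i/K_i) = 11.3/4.45 + 1.43/0.328 + 4.43/0.833 + 14.0/2.28 = 18.36 d.
K_eq = L / Σ(b_i/K_i) = 31.16 / 18.36 = 1.697 m/day.
Q = K_eq · A · (Δh/L) = 1.697 × 1750 × (9.18/31.16) = 875.1 m³/day.

875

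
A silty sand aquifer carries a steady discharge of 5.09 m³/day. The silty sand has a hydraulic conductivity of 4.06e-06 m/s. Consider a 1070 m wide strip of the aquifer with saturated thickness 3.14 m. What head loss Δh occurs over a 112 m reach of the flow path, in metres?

Convert K: 4.06e-06 m/s × 86400 = 0.3508 m/day.
Cross-sectional area A = 1070 × 3.14 = 3360 m².
From Q = K·A·i, i = Q / (K·A) = 5.09 / (0.3508 × 3360) = 0.004319.
Head loss Δh = i · L = 0.004319 × 112 = 0.4837 m.

0.484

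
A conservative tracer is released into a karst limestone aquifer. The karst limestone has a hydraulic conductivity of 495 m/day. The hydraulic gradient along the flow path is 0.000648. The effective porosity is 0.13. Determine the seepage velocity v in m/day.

Hydraulic gradient i = 0.000648.
Darcy flux q = K · i = 495.0 × 0.0006480 = 0.3208 m/day.
Seepage velocity v = q / n_e = 0.3208 / 0.13 = 2.467 m/day.

2.47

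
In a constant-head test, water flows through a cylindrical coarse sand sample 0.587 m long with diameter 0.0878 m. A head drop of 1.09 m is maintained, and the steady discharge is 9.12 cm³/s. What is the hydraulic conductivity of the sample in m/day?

70.1

Cross-sectional area A = π·(d/2)² = π × (0.0878/2)² = 0.006055 m².
Convert discharge: 9.12 cm³/s = 9.120e-06 m³/s.
Darcy's law rearranged: K = Q·L / (A·Δh) = 9.120e-06 × 0.587 / (0.006055 × 1.09) = 0.0008112 m/s = 70.09 m/day.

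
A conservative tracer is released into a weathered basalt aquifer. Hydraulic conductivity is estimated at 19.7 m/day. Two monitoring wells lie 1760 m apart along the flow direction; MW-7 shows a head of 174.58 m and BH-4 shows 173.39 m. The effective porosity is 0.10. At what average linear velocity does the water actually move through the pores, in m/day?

0.133

Hydraulic gradient i = (174.58 − 173.39) / 1760 = 1.19 / 1760 = 0.0006761.
Darcy flux q = K · i = 19.70 × 0.0006761 = 0.01332 m/day.
Seepage velocity v = q / n_e = 0.01332 / 0.10 = 0.1332 m/day.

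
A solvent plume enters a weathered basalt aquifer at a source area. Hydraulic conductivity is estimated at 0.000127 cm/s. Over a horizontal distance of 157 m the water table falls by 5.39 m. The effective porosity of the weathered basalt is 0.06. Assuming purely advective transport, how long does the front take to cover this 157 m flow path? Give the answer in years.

6.85

Convert K: 0.000127 cm/s × 864 = 0.1097 m/day.
Hydraulic gradient i = Δh / L = 5.39 / 157 = 0.03433.
Darcy flux q = K · i = 0.1097 × 0.03433 = 0.003767 m/day.
Seepage velocity v = q / n_e = 0.003767 / 0.06 = 0.06278 m/day.
Travel time t = L / v = 157 / 0.06278 = 2501 days = 6.846 years.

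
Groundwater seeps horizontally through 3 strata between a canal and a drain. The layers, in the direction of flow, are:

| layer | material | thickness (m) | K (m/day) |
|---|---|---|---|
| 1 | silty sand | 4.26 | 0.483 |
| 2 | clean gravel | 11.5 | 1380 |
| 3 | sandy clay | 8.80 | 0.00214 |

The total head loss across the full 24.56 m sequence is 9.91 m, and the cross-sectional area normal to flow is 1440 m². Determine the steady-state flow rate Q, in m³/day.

Flow is perpendicular to layering, so the layers act in series and the equivalent K is the thickness-weighted harmonic mean.
Total thickness L = 4.26 + 11.5 + 8.80 = 24.56 m.
Σ(b_i/K_i) = 4.26/0.483 + 11.5/1380 + 8.80/0.00214 = 4121 d.
K_eq = L / Σ(b_i/K_i) = 24.56 / 4121 = 0.005960 m/day.
Q = K_eq · A · (Δh/L) = 0.005960 × 1440 × (9.91/24.56) = 3.463 m³/day.

3.46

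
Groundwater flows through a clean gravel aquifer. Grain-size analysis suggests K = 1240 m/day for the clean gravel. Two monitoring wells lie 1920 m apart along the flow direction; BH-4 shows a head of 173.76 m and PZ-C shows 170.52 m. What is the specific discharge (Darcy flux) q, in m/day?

2.09

Hydraulic gradient i = (173.76 − 170.52) / 1920 = 3.24 / 1920 = 0.001688.
Specific discharge q = K · i = 1240 × 0.001688 = 2.093 m/day.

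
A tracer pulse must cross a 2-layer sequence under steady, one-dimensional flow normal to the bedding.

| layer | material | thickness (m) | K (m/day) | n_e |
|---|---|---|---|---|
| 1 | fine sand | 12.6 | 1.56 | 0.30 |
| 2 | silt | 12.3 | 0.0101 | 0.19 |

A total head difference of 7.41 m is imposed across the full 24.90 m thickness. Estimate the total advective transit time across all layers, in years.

2.77

With flow normal to the layers, continuity requires the same specific discharge q through every layer.
Σ(b_i/K_i) = 12.6/1.56 + 12.3/0.0101 = 1226 d.
q = Δh / Σ(b_i/K_i) = 7.41 / 1226 = 0.006045 m/day.
In each layer the seepage velocity is v_i = q/n_i, so the layer transit time is t_i = b_i·n_i / q:
  layer 1 (fine sand): t_1 = 12.6 × 0.30 / 0.006045 = 625.4 d
  layer 2 (silt): t_2 = 12.3 × 0.19 / 0.006045 = 386.6 d
Total t = Σ t_i = 1012 days = 2.771 years.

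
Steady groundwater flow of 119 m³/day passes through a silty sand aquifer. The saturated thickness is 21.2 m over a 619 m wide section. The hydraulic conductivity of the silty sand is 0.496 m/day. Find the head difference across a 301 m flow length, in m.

5.50

Cross-sectional area A = 619 × 21.2 = 13123 m².
From Q = K·A·i, i = Q / (K·A) = 119 / (0.4960 × 13123) = 0.01828.
Head loss Δh = i · L = 0.01828 × 301 = 5.503 m.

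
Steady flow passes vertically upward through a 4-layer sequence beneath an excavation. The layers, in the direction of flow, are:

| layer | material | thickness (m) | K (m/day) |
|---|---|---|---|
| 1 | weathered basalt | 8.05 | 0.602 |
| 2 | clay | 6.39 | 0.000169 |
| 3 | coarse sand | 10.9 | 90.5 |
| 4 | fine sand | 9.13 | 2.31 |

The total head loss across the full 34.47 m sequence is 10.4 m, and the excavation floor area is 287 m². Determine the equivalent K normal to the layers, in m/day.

0.000911

Flow is perpendicular to layering, so the layers act in series and the equivalent K is the thickness-weighted harmonic mean.
Total thickness L = 8.05 + 6.39 + 10.9 + 9.13 = 34.47 m.
Σ(b_i/K_i) = 8.05/0.602 + 6.39/0.000169 + 10.9/90.5 + 9.13/2.31 = 37828 d.
K_eq = L / Σ(b_i/K_i) = 34.47 / 37828 = 0.0009112 m/day.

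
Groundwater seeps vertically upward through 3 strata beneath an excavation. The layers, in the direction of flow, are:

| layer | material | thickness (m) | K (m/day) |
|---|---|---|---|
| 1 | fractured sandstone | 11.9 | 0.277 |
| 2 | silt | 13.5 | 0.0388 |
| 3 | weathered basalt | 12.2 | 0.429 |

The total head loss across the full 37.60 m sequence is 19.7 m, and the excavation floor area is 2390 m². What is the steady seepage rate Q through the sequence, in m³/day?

Flow is perpendicular to layering, so the layers act in series and the equivalent K is the thickness-weighted harmonic mean.
Total thickness L = 11.9 + 13.5 + 12.2 = 37.60 m.
Σ(b_i/K_i) = 11.9/0.277 + 13.5/0.0388 + 12.2/0.429 = 419.3 d.
K_eq = L / Σ(b_i/K_i) = 37.60 / 419.3 = 0.08967 m/day.
Q = K_eq · A · (Δh/L) = 0.08967 × 2390 × (19.7/37.60) = 112.3 m³/day.

112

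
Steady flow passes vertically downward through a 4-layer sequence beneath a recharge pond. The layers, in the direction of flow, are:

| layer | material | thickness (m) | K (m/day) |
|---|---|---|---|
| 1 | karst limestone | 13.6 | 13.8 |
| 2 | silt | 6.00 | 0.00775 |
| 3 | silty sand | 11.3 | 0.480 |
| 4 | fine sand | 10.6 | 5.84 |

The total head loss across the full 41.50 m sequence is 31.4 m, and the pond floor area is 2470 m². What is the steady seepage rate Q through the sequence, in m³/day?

Flow is perpendicular to layering, so the layers act in series and the equivalent K is the thickness-weighted harmonic mean.
Total thickness L = 13.6 + 6.00 + 11.3 + 10.6 = 41.50 m.
Σ(b_i/K_i) = 13.6/13.8 + 6.00/0.00775 + 11.3/0.480 + 10.6/5.84 = 800.5 d.
K_eq = L / Σ(b_i/K_i) = 41.50 / 800.5 = 0.05184 m/day.
Q = K_eq · A · (Δh/L) = 0.05184 × 2470 × (31.4/41.50) = 96.88 m³/day.

96.9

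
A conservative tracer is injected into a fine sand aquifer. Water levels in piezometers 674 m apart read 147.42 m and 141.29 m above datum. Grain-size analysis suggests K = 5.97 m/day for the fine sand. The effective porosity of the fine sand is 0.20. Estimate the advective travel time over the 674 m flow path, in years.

Hydraulic gradient i = (147.42 − 141.29) / 674 = 6.13 / 674 = 0.009095.
Darcy flux q = K · i = 5.970 × 0.009095 = 0.05430 m/day.
Seepage velocity v = q / n_e = 0.05430 / 0.20 = 0.2715 m/day.
Travel time t = L / v = 674 / 0.2715 = 2483 days = 6.797 years.

6.80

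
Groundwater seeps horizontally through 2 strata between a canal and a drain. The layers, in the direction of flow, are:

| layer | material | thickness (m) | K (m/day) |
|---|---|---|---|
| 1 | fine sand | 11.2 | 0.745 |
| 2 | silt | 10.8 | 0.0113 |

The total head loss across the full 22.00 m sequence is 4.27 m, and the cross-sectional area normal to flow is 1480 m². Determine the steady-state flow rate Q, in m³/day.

6.51

Flow is perpendicular to layering, so the layers act in series and the equivalent K is the thickness-weighted harmonic mean.
Total thickness L = 11.2 + 10.8 = 22.00 m.
Σ(b_i/K_i) = 11.2/0.745 + 10.8/0.0113 = 970.8 d.
K_eq = L / Σ(b_i/K_i) = 22.00 / 970.8 = 0.02266 m/day.
Q = K_eq · A · (Δh/L) = 0.02266 × 1480 × (4.27/22.00) = 6.510 m³/day.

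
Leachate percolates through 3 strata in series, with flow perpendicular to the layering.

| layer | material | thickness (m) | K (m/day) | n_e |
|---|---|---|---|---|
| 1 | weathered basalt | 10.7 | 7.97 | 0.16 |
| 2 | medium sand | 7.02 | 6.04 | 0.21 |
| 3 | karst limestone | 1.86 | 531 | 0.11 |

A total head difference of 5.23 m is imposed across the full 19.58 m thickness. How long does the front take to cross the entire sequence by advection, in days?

1.63

With flow normal to the layers, continuity requires the same specific discharge q through every layer.
Σ(b_i/K_i) = 10.7/7.97 + 7.02/6.04 + 1.86/531 = 2.508 d.
q = Δh / Σ(b_i/K_i) = 5.23 / 2.508 = 2.085 m/day.
In each layer the seepage velocity is v_i = q/n_i, so the layer transit time is t_i = b_i·n_i / q:
  layer 1 (weathered basalt): t_1 = 10.7 × 0.16 / 2.085 = 0.8211 d
  layer 2 (medium sand): t_2 = 7.02 × 0.21 / 2.085 = 0.7070 d
  layer 3 (karst limestone): t_3 = 1.86 × 0.11 / 2.085 = 0.09813 d
Total t = Σ t_i = 1.626 days.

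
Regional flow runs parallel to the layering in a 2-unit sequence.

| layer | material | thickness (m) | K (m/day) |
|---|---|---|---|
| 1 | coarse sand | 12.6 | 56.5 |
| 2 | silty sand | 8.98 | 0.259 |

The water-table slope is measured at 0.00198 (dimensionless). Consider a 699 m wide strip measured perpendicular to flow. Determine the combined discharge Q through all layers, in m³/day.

Flow is parallel to layering, so each bed carries its own Darcy discharge and the transmissivities add.
Σ(K_i·b_i) = 56.5×12.6 + 0.259×8.98 = 714.2 m²/day.
Hydraulic gradient i = 0.00198.
Q = Σ(K_i·b_i) · W · i = 714.2 × 699 × 0.001980 = 988.5 m³/day.

989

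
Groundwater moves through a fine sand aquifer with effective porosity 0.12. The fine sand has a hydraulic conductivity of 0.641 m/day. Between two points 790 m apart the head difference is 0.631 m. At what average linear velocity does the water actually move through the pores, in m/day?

Hydraulic gradient i = Δh / L = 0.631 / 790 = 0.0007987.
Darcy flux q = K · i = 0.6410 × 0.0007987 = 0.0005120 m/day.
Seepage velocity v = q / n_e = 0.0005120 / 0.12 = 0.004267 m/day.

0.00427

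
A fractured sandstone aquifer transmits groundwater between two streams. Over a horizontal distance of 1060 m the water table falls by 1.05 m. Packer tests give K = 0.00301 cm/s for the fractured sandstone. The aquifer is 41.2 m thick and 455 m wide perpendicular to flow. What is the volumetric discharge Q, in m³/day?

Convert K: 0.00301 cm/s × 864 = 2.601 m/day.
Cross-sectional area A = 455 × 41.2 = 18746 m².
Hydraulic gradient i = Δh / L = 1.05 / 1060 = 0.0009906.
Darcy's law: Q = K · A · i = 2.601 × 18746 × 0.0009906 = 48.29 m³/day.

48.3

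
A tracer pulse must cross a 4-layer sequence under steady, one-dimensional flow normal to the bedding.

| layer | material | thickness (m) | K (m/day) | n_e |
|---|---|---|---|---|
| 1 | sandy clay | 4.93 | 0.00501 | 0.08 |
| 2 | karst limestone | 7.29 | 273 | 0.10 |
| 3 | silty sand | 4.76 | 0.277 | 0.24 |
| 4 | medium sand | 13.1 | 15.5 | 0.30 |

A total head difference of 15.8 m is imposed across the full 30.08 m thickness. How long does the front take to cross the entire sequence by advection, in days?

With flow normal to the layers, continuity requires the same specific discharge q through every layer.
Σ(b_i/K_i) = 4.93/0.00501 + 7.29/273 + 4.76/0.277 + 13.1/15.5 = 1002 d.
q = Δh / Σ(b_i/K_i) = 15.8 / 1002 = 0.01577 m/day.
In each layer the seepage velocity is v_i = q/n_i, so the layer transit time is t_i = b_i·n_i / q:
  layer 1 (sandy clay): t_1 = 4.93 × 0.08 / 0.01577 = 25.01 d
  layer 2 (karst limestone): t_2 = 7.29 × 0.10 / 0.01577 = 46.24 d
  layer 3 (silty sand): t_3 = 4.76 × 0.24 / 0.01577 = 72.45 d
  layer 4 (medium sand): t_4 = 13.1 × 0.30 / 0.01577 = 249.3 d
Total t = Σ t_i = 393.0 days.

393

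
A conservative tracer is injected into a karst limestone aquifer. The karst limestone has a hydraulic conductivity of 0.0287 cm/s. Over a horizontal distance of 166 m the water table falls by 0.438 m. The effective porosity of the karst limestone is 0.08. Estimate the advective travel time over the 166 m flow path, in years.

0.556

Convert K: 0.0287 cm/s × 864 = 24.80 m/day.
Hydraulic gradient i = Δh / L = 0.438 / 166 = 0.002639.
Darcy flux q = K · i = 24.80 × 0.002639 = 0.06543 m/day.
Seepage velocity v = q / n_e = 0.06543 / 0.08 = 0.8178 m/day.
Travel time t = L / v = 166 / 0.8178 = 203.0 days = 0.5557 years.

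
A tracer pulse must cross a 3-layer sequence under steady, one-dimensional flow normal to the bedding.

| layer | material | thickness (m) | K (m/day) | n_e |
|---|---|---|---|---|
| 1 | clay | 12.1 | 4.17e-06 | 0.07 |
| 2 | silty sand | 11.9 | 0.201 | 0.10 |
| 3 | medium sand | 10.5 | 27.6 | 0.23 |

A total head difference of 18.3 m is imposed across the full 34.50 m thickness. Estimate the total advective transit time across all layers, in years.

With flow normal to the layers, continuity requires the same specific discharge q through every layer.
Σ(b_i/K_i) = 12.1/4.17e-06 + 11.9/0.201 + 10.5/27.6 = 2.902e+06 d.
q = Δh / Σ(b_i/K_i) = 18.3 / 2.902e+06 = 6.307e-06 m/day.
In each layer the seepage velocity is v_i = q/n_i, so the layer transit time is t_i = b_i·n_i / q:
  layer 1 (clay): t_1 = 12.1 × 0.07 / 6.307e-06 = 1.343e+05 d
  layer 2 (silty sand): t_2 = 11.9 × 0.10 / 6.307e-06 = 1.887e+05 d
  layer 3 (medium sand): t_3 = 10.5 × 0.23 / 6.307e-06 = 3.829e+05 d
Total t = Σ t_i = 7.059e+05 days = 1933 years.

1930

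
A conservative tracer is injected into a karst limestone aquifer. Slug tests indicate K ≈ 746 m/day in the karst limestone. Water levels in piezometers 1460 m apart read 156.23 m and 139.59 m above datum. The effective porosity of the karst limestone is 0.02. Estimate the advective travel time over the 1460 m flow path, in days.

3.43

Hydraulic gradient i = (156.23 − 139.59) / 1460 = 16.64 / 1460 = 0.01140.
Darcy flux q = K · i = 746.0 × 0.01140 = 8.502 m/day.
Seepage velocity v = q / n_e = 8.502 / 0.02 = 425.1 m/day.
Travel time t = L / v = 1460 / 425.1 = 3.434 days.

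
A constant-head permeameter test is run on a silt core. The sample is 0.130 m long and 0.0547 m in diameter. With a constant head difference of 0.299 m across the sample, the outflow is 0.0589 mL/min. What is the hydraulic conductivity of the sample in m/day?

Cross-sectional area A = π·(d/2)² = π × (0.0547/2)² = 0.002350 m².
Convert discharge: 0.0589 mL/min = 9.817e-10 m³/s.
Darcy's law rearranged: K = Q·L / (A·Δh) = 9.817e-10 × 0.130 / (0.002350 × 0.299) = 1.816e-07 m/s = 0.01569 m/day.

0.0157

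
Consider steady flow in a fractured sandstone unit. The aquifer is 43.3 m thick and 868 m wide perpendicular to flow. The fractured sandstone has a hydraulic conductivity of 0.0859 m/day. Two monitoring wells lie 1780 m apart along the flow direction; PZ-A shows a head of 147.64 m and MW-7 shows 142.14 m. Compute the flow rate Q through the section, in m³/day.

Cross-sectional area A = 868 × 43.3 = 37584 m².
Hydraulic gradient i = (147.64 − 142.14) / 1780 = 5.5 / 1780 = 0.003090.
Darcy's law: Q = K · A · i = 0.08590 × 37584 × 0.003090 = 9.976 m³/day.

9.98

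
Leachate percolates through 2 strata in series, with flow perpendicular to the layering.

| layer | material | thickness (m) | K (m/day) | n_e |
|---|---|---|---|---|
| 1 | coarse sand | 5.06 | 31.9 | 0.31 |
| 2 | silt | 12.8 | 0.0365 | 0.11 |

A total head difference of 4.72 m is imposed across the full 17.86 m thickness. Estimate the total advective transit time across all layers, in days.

With flow normal to the layers, continuity requires the same specific discharge q through every layer.
Σ(b_i/K_i) = 5.06/31.9 + 12.8/0.0365 = 350.8 d.
q = Δh / Σ(b_i/K_i) = 4.72 / 350.8 = 0.01345 m/day.
In each layer the seepage velocity is v_i = q/n_i, so the layer transit time is t_i = b_i·n_i / q:
  layer 1 (coarse sand): t_1 = 5.06 × 0.31 / 0.01345 = 116.6 d
  layer 2 (silt): t_2 = 12.8 × 0.11 / 0.01345 = 104.7 d
Total t = Σ t_i = 221.3 days.

221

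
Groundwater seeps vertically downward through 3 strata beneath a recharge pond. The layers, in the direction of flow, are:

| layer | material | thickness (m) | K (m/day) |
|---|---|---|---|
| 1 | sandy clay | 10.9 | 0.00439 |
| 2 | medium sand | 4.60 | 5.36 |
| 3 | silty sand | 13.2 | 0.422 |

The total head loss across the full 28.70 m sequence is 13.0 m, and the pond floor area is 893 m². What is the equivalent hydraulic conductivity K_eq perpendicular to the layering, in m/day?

0.0114

Flow is perpendicular to layering, so the layers act in series and the equivalent K is the thickness-weighted harmonic mean.
Total thickness L = 10.9 + 4.60 + 13.2 = 28.70 m.
Σ(b_i/K_i) = 10.9/0.00439 + 4.60/5.36 + 13.2/0.422 = 2515 d.
K_eq = L / Σ(b_i/K_i) = 28.70 / 2515 = 0.01141 m/day.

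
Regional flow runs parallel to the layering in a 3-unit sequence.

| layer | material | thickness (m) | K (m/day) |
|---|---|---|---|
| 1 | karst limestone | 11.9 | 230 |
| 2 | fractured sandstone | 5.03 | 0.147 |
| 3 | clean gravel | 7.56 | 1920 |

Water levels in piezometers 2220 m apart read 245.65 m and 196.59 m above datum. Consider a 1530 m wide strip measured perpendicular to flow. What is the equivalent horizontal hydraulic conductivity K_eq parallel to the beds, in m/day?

Flow is parallel to layering, so each bed carries its own Darcy discharge and the transmissivities add.
Σ(K_i·b_i) = 230×11.9 + 0.147×5.03 + 1920×7.56 = 17253 m²/day.
Total thickness b = 24.49 m, so K_eq = Σ(K_i·b_i)/b = 704.5 m/day.

704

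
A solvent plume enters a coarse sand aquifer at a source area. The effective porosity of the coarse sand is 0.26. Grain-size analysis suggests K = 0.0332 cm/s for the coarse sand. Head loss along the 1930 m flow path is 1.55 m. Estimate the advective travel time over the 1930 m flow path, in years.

59.6

Convert K: 0.0332 cm/s × 864 = 28.68 m/day.
Hydraulic gradient i = Δh / L = 1.55 / 1930 = 0.0008031.
Darcy flux q = K · i = 28.68 × 0.0008031 = 0.02304 m/day.
Seepage velocity v = q / n_e = 0.02304 / 0.26 = 0.08860 m/day.
Travel time t = L / v = 1930 / 0.08860 = 21782 days = 59.64 years.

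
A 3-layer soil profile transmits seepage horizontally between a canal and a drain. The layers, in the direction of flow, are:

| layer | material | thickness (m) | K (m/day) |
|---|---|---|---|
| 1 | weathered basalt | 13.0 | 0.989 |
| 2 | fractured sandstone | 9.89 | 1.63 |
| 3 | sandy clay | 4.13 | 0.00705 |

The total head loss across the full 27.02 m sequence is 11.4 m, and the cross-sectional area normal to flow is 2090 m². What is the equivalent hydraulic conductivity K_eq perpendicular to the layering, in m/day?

0.0447

Flow is perpendicular to layering, so the layers act in series and the equivalent K is the thickness-weighted harmonic mean.
Total thickness L = 13.0 + 9.89 + 4.13 = 27.02 m.
Σ(b_i/K_i) = 13.0/0.989 + 9.89/1.63 + 4.13/0.00705 = 605.0 d.
K_eq = L / Σ(b_i/K_i) = 27.02 / 605.0 = 0.04466 m/day.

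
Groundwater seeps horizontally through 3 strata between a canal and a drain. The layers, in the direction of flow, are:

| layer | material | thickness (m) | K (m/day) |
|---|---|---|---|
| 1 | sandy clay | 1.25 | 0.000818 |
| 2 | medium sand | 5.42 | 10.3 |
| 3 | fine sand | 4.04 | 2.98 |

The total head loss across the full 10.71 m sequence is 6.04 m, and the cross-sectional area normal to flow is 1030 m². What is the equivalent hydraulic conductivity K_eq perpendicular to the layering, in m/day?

0.00700

Flow is perpendicular to layering, so the layers act in series and the equivalent K is the thickness-weighted harmonic mean.
Total thickness L = 1.25 + 5.42 + 4.04 = 10.71 m.
Σ(b_i/K_i) = 1.25/0.000818 + 5.42/10.3 + 4.04/2.98 = 1530 d.
K_eq = L / Σ(b_i/K_i) = 10.71 / 1530 = 0.007000 m/day.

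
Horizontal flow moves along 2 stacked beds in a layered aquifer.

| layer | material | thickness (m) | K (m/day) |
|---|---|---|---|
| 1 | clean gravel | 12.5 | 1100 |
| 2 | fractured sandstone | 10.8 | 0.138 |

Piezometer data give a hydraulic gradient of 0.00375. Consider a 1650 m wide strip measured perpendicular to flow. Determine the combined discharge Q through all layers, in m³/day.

85100

Flow is parallel to layering, so each bed carries its own Darcy discharge and the transmissivities add.
Σ(K_i·b_i) = 1100×12.5 + 0.138×10.8 = 13751 m²/day.
Hydraulic gradient i = 0.00375.
Q = Σ(K_i·b_i) · W · i = 13751 × 1650 × 0.003750 = 85087 m³/day.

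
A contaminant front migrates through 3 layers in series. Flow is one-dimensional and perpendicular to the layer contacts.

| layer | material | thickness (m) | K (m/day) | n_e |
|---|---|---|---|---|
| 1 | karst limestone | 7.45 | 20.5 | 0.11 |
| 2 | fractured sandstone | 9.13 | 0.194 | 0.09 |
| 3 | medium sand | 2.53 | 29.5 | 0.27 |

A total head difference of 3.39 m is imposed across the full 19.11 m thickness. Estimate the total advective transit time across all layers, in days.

With flow normal to the layers, continuity requires the same specific discharge q through every layer.
Σ(b_i/K_i) = 7.45/20.5 + 9.13/0.194 + 2.53/29.5 = 47.51 d.
q = Δh / Σ(b_i/K_i) = 3.39 / 47.51 = 0.07135 m/day.
In each layer the seepage velocity is v_i = q/n_i, so the layer transit time is t_i = b_i·n_i / q:
  layer 1 (karst limestone): t_1 = 7.45 × 0.11 / 0.07135 = 11.49 d
  layer 2 (fractured sandstone): t_2 = 9.13 × 0.09 / 0.07135 = 11.52 d
  layer 3 (medium sand): t_3 = 2.53 × 0.27 / 0.07135 = 9.574 d
Total t = Σ t_i = 32.58 days.

32.6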